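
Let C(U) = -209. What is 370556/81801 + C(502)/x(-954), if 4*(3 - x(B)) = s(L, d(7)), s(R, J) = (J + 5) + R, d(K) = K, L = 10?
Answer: 36045598/409005 ≈ 88.130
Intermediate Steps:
s(R, J) = 5 + J + R (s(R, J) = (5 + J) + R = 5 + J + R)
x(B) = -5/2 (x(B) = 3 - (5 + 7 + 10)/4 = 3 - 1/4*22 = 3 - 11/2 = -5/2)
370556/81801 + C(502)/x(-954) = 370556/81801 - 209/(-5/2) = 370556*(1/81801) - 209*(-2/5) = 370556/81801 + 418/5 = 36045598/409005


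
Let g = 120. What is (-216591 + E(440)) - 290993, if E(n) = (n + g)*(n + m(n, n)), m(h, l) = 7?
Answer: -257264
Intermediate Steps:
E(n) = (7 + n)*(120 + n) (E(n) = (n + 120)*(n + 7) = (120 + n)*(7 + n) = (7 + n)*(120 + n))
(-216591 + E(440)) - 290993 = (-216591 + (840 + 440² + 127*440)) - 290993 = (-216591 + (840 + 193600 + 55880)) - 290993 = (-216591 + 250320) - 290993 = 33729 - 290993 = -257264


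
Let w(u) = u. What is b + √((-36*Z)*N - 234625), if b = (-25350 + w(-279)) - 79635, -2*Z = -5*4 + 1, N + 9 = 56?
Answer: -105264 + I*√250699 ≈ -1.0526e+5 + 500.7*I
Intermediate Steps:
N = 47 (N = -9 + 56 = 47)
Z = 19/2 (Z = -(-5*4 + 1)/2 = -(-20 + 1)/2 = -½*(-19) = 19/2 ≈ 9.5000)
b = -105264 (b = (-25350 - 279) - 79635 = -25629 - 79635 = -105264)
b + √((-36*Z)*N - 234625) = -105264 + √(-36*19/2*47 - 234625) = -105264 + √(-342*47 - 234625) = -105264 + √(-16074 - 234625) = -105264 + √(-250699) = -105264 + I*√250699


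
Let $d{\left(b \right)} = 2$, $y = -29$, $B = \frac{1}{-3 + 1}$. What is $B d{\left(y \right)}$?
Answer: $-1$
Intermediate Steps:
$B = - \frac{1}{2}$ ($B = \frac{1}{-2} = - \frac{1}{2} \approx -0.5$)
$B d{\left(y \right)} = \left(- \frac{1}{2}\right) 2 = -1$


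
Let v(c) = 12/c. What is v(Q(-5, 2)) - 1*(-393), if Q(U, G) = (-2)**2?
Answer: 396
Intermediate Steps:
Q(U, G) = 4
v(Q(-5, 2)) - 1*(-393) = 12/4 - 1*(-393) = 12*(1/4) + 393 = 3 + 393 = 396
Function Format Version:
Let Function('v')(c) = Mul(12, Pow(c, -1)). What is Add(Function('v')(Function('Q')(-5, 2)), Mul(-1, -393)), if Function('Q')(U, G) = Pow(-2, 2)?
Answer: 396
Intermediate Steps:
Function('Q')(U, G) = 4
Add(Function('v')(Function('Q')(-5, 2)), Mul(-1, -393)) = Add(Mul(12, Pow(4, -1)), Mul(-1, -393)) = Add(Mul(12, Rational(1, 4)), 393) = Add(3, 393) = 396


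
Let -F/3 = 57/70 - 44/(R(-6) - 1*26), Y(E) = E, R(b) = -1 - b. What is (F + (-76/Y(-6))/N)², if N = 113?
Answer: 41807571961/563112900 ≈ 74.244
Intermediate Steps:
F = -611/70 (F = -3*(57/70 - 44/((-1 - 1*(-6)) - 1*26)) = -3*(57*(1/70) - 44/((-1 + 6) - 26)) = -3*(57/70 - 44/(5 - 26)) = -3*(57/70 - 44/(-21)) = -3*(57/70 - 44*(-1/21)) = -3*(57/70 + 44/21) = -3*611/210 = -611/70 ≈ -8.7286)
(F + (-76/Y(-6))/N)² = (-611/70 - 76/(-6)/113)² = (-611/70 - 76*(-⅙)*(1/113))² = (-611/70 + (38/3)*(1/113))² = (-611/70 + 38/339)² = (-204469/23730)² = 41807571961/563112900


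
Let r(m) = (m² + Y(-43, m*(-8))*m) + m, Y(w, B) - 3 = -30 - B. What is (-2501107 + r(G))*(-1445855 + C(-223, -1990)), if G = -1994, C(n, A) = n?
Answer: -48205098340758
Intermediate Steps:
Y(w, B) = -27 - B (Y(w, B) = 3 + (-30 - B) = -27 - B)
r(m) = m + m² + m*(-27 + 8*m) (r(m) = (m² + (-27 - m*(-8))*m) + m = (m² + (-27 - (-8)*m)*m) + m = (m² + (-27 + 8*m)*m) + m = (m² + m*(-27 + 8*m)) + m = m + m² + m*(-27 + 8*m))
(-2501107 + r(G))*(-1445855 + C(-223, -1990)) = (-2501107 - 1994*(-26 + 9*(-1994)))*(-1445855 - 223) = (-2501107 - 1994*(-26 - 17946))*(-1446078) = (-2501107 - 1994*(-17972))*(-1446078) = (-2501107 + 35836168)*(-1446078) = 33335061*(-1446078) = -48205098340758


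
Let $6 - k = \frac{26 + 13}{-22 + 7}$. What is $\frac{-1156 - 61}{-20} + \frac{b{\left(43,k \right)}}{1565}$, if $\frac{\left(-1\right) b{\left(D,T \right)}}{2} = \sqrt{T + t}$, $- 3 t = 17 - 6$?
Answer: $\frac{1217}{20} - \frac{2 \sqrt{1110}}{23475} \approx 60.847$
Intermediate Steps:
$t = - \frac{11}{3}$ ($t = - \frac{17 - 6}{3} = \left(- \frac{1}{3}\right) 11 = - \frac{11}{3} \approx -3.6667$)
$k = \frac{43}{5}$ ($k = 6 - \frac{26 + 13}{-22 + 7} = 6 - \frac{39}{-15} = 6 - 39 \left(- \frac{1}{15}\right) = 6 - - \frac{13}{5} = 6 + \frac{13}{5} = \frac{43}{5} \approx 8.6$)
$b{\left(D,T \right)} = - 2 \sqrt{- \frac{11}{3} + T}$ ($b{\left(D,T \right)} = - 2 \sqrt{T - \frac{11}{3}} = - 2 \sqrt{- \frac{11}{3} + T}$)
$\frac{-1156 - 61}{-20} + \frac{b{\left(43,k \right)}}{1565} = \frac{-1156 - 61}{-20} + \frac{\left(- \frac{2}{3}\right) \sqrt{-33 + 9 \cdot \frac{43}{5}}}{1565} = \left(-1217\right) \left(- \frac{1}{20}\right) + - \frac{2 \sqrt{-33 + \frac{387}{5}}}{3} \cdot \frac{1}{1565} = \frac{1217}{20} + - \frac{2 \sqrt{\frac{222}{5}}}{3} \cdot \frac{1}{1565} = \frac{1217}{20} + - \frac{2 \frac{\sqrt{1110}}{5}}{3} \cdot \frac{1}{1565} = \frac{1217}{20} + - \frac{2 \sqrt{1110}}{15} \cdot \frac{1}{1565} = \frac{1217}{20} - \frac{2 \sqrt{1110}}{23475}$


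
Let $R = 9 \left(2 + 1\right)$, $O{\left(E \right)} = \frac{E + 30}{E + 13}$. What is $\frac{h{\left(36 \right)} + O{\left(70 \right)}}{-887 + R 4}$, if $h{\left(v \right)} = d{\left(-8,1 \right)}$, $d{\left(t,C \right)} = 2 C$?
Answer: $- \frac{14}{3403} \approx -0.004114$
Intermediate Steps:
$O{\left(E \right)} = \frac{30 + E}{13 + E}$
$R = 27$ ($R = 9 \cdot 3 = 27$)
$h{\left(v \right)} = 2$ ($h{\left(v \right)} = 2 \cdot 1 = 2$)
$\frac{h{\left(36 \right)} + O{\left(70 \right)}}{-887 + R 4} = \frac{2 + \frac{30 + 70}{13 + 70}}{-887 + 27 \cdot 4} = \frac{2 + \frac{1}{83} \cdot 100}{-887 + 108} = \frac{2 + \frac{1}{83} \cdot 100}{-779} = \left(2 + \frac{100}{83}\right) \left(- \frac{1}{779}\right) = \frac{266}{83} \left(- \frac{1}{779}\right) = - \frac{14}{3403}$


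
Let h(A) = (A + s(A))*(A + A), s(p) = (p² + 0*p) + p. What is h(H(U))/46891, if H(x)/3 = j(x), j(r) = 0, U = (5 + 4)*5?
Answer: 0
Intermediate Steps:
s(p) = p + p² (s(p) = (p² + 0) + p = p² + p = p + p²)
U = 45 (U = 9*5 = 45)
H(x) = 0 (H(x) = 3*0 = 0)
h(A) = 2*A*(A + A*(1 + A)) (h(A) = (A + A*(1 + A))*(A + A) = (A + A*(1 + A))*(2*A) = 2*A*(A + A*(1 + A)))
h(H(U))/46891 = (2*0²*(2 + 0))/46891 = (2*0*2)*(1/46891) = 0*(1/46891) = 0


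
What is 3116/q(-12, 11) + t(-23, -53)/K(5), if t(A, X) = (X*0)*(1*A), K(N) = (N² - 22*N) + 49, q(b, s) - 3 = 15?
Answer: 1558/9 ≈ 173.11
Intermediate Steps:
q(b, s) = 18 (q(b, s) = 3 + 15 = 18)
K(N) = 49 + N² - 22*N
t(A, X) = 0 (t(A, X) = 0*A = 0)
3116/q(-12, 11) + t(-23, -53)/K(5) = 3116/18 + 0/(49 + 5² - 22*5) = 3116*(1/18) + 0/(49 + 25 - 110) = 1558/9 + 0/(-36) = 1558/9 + 0*(-1/36) = 1558/9 + 0 = 1558/9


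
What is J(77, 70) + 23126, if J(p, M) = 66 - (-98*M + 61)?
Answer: 29991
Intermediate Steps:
J(p, M) = 5 + 98*M (J(p, M) = 66 - (61 - 98*M) = 66 + (-61 + 98*M) = 5 + 98*M)
J(77, 70) + 23126 = (5 + 98*70) + 23126 = (5 + 6860) + 23126 = 6865 + 23126 = 29991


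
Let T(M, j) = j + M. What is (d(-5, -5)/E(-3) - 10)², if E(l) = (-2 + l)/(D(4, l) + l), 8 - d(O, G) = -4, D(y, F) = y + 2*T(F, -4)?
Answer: 11236/25 ≈ 449.44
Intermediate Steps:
T(M, j) = M + j
D(y, F) = -8 + y + 2*F (D(y, F) = y + 2*(F - 4) = y + 2*(-4 + F) = y + (-8 + 2*F) = -8 + y + 2*F)
d(O, G) = 12 (d(O, G) = 8 - 1*(-4) = 8 + 4 = 12)
E(l) = (-2 + l)/(-4 + 3*l) (E(l) = (-2 + l)/((-8 + 4 + 2*l) + l) = (-2 + l)/((-4 + 2*l) + l) = (-2 + l)/(-4 + 3*l))
(d(-5, -5)/E(-3) - 10)² = (12/(((-2 - 3)/(-4 + 3*(-3)))) - 10)² = (12/((-5/(-4 - 9))) - 10)² = (12/((-5/(-13))) - 10)² = (12/((-1/13*(-5))) - 10)² = (12/(5/13) - 10)² = (12*(13/5) - 10)² = (156/5 - 10)² = (106/5)² = 11236/25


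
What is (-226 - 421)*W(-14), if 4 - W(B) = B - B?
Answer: -2588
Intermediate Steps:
W(B) = 4 (W(B) = 4 - (B - B) = 4 - 1*0 = 4 + 0 = 4)
(-226 - 421)*W(-14) = (-226 - 421)*4 = -647*4 = -2588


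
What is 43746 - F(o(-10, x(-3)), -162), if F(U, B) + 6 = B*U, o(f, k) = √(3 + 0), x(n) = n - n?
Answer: 43752 + 162*√3 ≈ 44033.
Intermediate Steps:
x(n) = 0
o(f, k) = √3
F(U, B) = -6 + B*U
43746 - F(o(-10, x(-3)), -162) = 43746 - (-6 - 162*√3) = 43746 + (6 + 162*√3) = 43752 + 162*√3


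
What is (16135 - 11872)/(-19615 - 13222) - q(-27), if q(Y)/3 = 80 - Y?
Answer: -1506420/4691 ≈ -321.13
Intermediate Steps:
q(Y) = 240 - 3*Y (q(Y) = 3*(80 - Y) = 240 - 3*Y)
(16135 - 11872)/(-19615 - 13222) - q(-27) = (16135 - 11872)/(-19615 - 13222) - (240 - 3*(-27)) = 4263/(-32837) - (240 + 81) = 4263*(-1/32837) - 1*321 = -609/4691 - 321 = -1506420/4691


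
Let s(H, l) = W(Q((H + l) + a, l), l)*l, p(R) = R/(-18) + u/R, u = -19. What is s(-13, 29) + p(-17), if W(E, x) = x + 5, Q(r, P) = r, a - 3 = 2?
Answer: 302347/306 ≈ 988.06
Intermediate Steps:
a = 5 (a = 3 + 2 = 5)
W(E, x) = 5 + x
p(R) = -19/R - R/18 (p(R) = R/(-18) - 19/R = R*(-1/18) - 19/R = -R/18 - 19/R = -19/R - R/18)
s(H, l) = l*(5 + l) (s(H, l) = (5 + l)*l = l*(5 + l))
s(-13, 29) + p(-17) = 29*(5 + 29) + (-19/(-17) - 1/18*(-17)) = 29*34 + (-19*(-1/17) + 17/18) = 986 + (19/17 + 17/18) = 986 + 631/306 = 302347/306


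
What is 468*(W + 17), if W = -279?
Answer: -122616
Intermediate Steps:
468*(W + 17) = 468*(-279 + 17) = 468*(-262) = -122616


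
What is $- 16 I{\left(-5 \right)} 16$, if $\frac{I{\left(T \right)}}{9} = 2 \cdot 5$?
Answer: $-23040$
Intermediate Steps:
$I{\left(T \right)} = 90$ ($I{\left(T \right)} = 9 \cdot 2 \cdot 5 = 9 \cdot 10 = 90$)
$- 16 I{\left(-5 \right)} 16 = \left(-16\right) 90 \cdot 16 = \left(-1440\right) 16 = -23040$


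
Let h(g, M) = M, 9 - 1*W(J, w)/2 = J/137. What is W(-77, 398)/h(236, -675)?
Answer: -524/18495 ≈ -0.028332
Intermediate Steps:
W(J, w) = 18 - 2*J/137
W(-77, 398)/h(236, -675) = (18 - 2/137*(-77))/(-675) = (18 + 154/137)*(-1/675) = (2620/137)*(-1/675) = -524/18495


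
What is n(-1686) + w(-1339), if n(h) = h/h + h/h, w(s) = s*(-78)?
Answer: 104444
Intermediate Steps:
w(s) = -78*s
n(h) = 2 (n(h) = 1 + 1 = 2)
n(-1686) + w(-1339) = 2 - 78*(-1339) = 2 + 104442 = 104444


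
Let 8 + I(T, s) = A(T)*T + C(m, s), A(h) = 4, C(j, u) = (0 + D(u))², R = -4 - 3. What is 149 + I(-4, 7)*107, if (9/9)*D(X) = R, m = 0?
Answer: 2824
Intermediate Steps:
R = -7
D(X) = -7
C(j, u) = 49 (C(j, u) = (0 - 7)² = (-7)² = 49)
I(T, s) = 41 + 4*T (I(T, s) = -8 + (4*T + 49) = -8 + (49 + 4*T) = 41 + 4*T)
149 + I(-4, 7)*107 = 149 + (41 + 4*(-4))*107 = 149 + (41 - 16)*107 = 149 + 25*107 = 149 + 2675 = 2824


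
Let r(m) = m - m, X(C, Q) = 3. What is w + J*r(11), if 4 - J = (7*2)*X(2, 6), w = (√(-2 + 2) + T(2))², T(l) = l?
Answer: 4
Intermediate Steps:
r(m) = 0
w = 4 (w = (√(-2 + 2) + 2)² = (√0 + 2)² = (0 + 2)² = 2² = 4)
J = -38 (J = 4 - 7*2*3 = 4 - 14*3 = 4 - 1*42 = 4 - 42 = -38)
w + J*r(11) = 4 - 38*0 = 4 + 0 = 4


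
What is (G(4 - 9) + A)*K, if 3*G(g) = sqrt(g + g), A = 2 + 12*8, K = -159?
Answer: -15582 - 53*I*sqrt(10) ≈ -15582.0 - 167.6*I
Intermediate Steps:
A = 98 (A = 2 + 96 = 98)
G(g) = sqrt(2)*sqrt(g)/3 (G(g) = sqrt(g + g)/3 = sqrt(2*g)/3 = (sqrt(2)*sqrt(g))/3 = sqrt(2)*sqrt(g)/3)
(G(4 - 9) + A)*K = (sqrt(2)*sqrt(4 - 9)/3 + 98)*(-159) = (sqrt(2)*sqrt(-5)/3 + 98)*(-159) = (sqrt(2)*(I*sqrt(5))/3 + 98)*(-159) = (I*sqrt(10)/3 + 98)*(-159) = (98 + I*sqrt(10)/3)*(-159) = -15582 - 53*I*sqrt(10)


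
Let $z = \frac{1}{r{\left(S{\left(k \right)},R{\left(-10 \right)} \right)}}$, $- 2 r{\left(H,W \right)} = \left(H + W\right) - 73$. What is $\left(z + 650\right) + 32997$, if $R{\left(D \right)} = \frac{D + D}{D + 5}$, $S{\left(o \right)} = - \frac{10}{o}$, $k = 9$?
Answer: $\frac{21231275}{631} \approx 33647.0$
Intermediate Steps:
$R{\left(D \right)} = \frac{2 D}{5 + D}$
$r{\left(H,W \right)} = \frac{73}{2} - \frac{H}{2} - \frac{W}{2}$ ($r{\left(H,W \right)} = - \frac{\left(H + W\right) - 73}{2} = - \frac{-73 + H + W}{2} = \frac{73}{2} - \frac{H}{2} - \frac{W}{2}$)
$z = \frac{18}{631}$ ($z = \frac{1}{\frac{73}{2} - \frac{\left(-10\right) \frac{1}{9}}{2} - \frac{2 \left(-10\right) \frac{1}{5 - 10}}{2}} = \frac{1}{\frac{73}{2} - \frac{\left(-10\right) \frac{1}{9}}{2} - \frac{2 \left(-10\right) \frac{1}{-5}}{2}} = \frac{1}{\frac{73}{2} - - \frac{5}{9} - \frac{2 \left(-10\right) \left(- \frac{1}{5}\right)}{2}} = \frac{1}{\frac{73}{2} + \frac{5}{9} - 2} = \frac{1}{\frac{631}{18}} = \frac{18}{631} \approx 0.028526$)
$\left(z + 650\right) + 32997 = \left(\frac{18}{631} + 650\right) + 32997 = \frac{410168}{631} + 32997 = \frac{21231275}{631}$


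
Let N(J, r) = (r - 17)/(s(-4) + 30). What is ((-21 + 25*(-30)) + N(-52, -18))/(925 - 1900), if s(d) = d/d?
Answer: 23936/30225 ≈ 0.79193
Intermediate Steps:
s(d) = 1
N(J, r) = -17/31 + r/31 (N(J, r) = (r - 17)/(1 + 30) = (-17 + r)/31 = (-17 + r)*(1/31) = -17/31 + r/31)
((-21 + 25*(-30)) + N(-52, -18))/(925 - 1900) = ((-21 + 25*(-30)) + (-17/31 + (1/31)*(-18)))/(925 - 1900) = ((-21 - 750) + (-17/31 - 18/31))/(-975) = (-771 - 35/31)*(-1/975) = -23936/31*(-1/975) = 23936/30225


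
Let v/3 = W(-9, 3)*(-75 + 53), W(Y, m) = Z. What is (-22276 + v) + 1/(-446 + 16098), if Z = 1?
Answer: -349696983/15652 ≈ -22342.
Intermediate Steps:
W(Y, m) = 1
v = -66 (v = 3*(1*(-75 + 53)) = 3*(1*(-22)) = 3*(-22) = -66)
(-22276 + v) + 1/(-446 + 16098) = (-22276 - 66) + 1/(-446 + 16098) = -22342 + 1/15652 = -349696983/15652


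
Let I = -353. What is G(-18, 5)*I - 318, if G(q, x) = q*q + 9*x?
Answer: -130575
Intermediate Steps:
G(q, x) = q**2 + 9*x
G(-18, 5)*I - 318 = ((-18)**2 + 9*5)*(-353) - 318 = (324 + 45)*(-353) - 318 = 369*(-353) - 318 = -130257 - 318 = -130575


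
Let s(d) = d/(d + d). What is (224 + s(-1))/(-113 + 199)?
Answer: 449/172 ≈ 2.6105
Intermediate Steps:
s(d) = 1/2 (s(d) = d/((2*d)) = d*(1/(2*d)) = 1/2)
(224 + s(-1))/(-113 + 199) = (224 + 1/2)/(-113 + 199) = (449/2)/86 = (449/2)*(1/86) = 449/172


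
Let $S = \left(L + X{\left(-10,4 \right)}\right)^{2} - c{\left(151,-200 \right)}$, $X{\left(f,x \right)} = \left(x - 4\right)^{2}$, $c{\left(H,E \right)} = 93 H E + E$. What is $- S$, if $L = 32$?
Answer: $-2809824$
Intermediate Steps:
$c{\left(H,E \right)} = E + 93 E H$ ($c{\left(H,E \right)} = 93 E H + E = E + 93 E H$)
$X{\left(f,x \right)} = \left(-4 + x\right)^{2}$
$S = 2809824$ ($S = \left(32 + \left(-4 + 4\right)^{2}\right)^{2} - - 200 \left(1 + 93 \cdot 151\right) = \left(32 + 0^{2}\right)^{2} - - 200 \left(1 + 14043\right) = \left(32 + 0\right)^{2} - \left(-200\right) 14044 = 32^{2} - -2808800 = 1024 + 2808800 = 2809824$)
$- S = \left(-1\right) 2809824 = -2809824$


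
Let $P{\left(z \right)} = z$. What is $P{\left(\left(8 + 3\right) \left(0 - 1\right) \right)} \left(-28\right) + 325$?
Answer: $633$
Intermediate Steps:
$P{\left(\left(8 + 3\right) \left(0 - 1\right) \right)} \left(-28\right) + 325 = \left(8 + 3\right) \left(0 - 1\right) \left(-28\right) + 325 = 11 \left(-1\right) \left(-28\right) + 325 = \left(-11\right) \left(-28\right) + 325 = 308 + 325 = 633$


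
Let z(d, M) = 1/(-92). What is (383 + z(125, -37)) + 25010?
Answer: 2336155/92 ≈ 25393.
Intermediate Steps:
z(d, M) = -1/92
(383 + z(125, -37)) + 25010 = (383 - 1/92) + 25010 = 35235/92 + 25010 = 2336155/92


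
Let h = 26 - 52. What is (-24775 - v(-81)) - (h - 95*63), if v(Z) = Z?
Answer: -18683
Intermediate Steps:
h = -26
(-24775 - v(-81)) - (h - 95*63) = (-24775 - 1*(-81)) - (-26 - 95*63) = (-24775 + 81) - (-26 - 5985) = -24694 - 1*(-6011) = -24694 + 6011 = -18683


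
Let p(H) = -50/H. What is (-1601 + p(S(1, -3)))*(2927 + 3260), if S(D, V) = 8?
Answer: -39776223/4 ≈ -9.9440e+6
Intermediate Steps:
(-1601 + p(S(1, -3)))*(2927 + 3260) = (-1601 - 50/8)*(2927 + 3260) = (-1601 - 50*⅛)*6187 = (-1601 - 25/4)*6187 = -6429/4*6187 = -39776223/4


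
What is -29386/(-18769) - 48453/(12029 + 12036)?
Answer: -202240267/451675985 ≈ -0.44776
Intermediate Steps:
-29386/(-18769) - 48453/(12029 + 12036) = -29386*(-1/18769) - 48453/24065 = 29386/18769 - 48453*1/24065 = 29386/18769 - 48453/24065 = -202240267/451675985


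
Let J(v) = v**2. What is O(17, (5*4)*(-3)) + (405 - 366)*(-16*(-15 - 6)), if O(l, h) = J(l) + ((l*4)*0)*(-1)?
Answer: 13393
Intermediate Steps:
O(l, h) = l**2 (O(l, h) = l**2 + ((l*4)*0)*(-1) = l**2 + ((4*l)*0)*(-1) = l**2 + 0*(-1) = l**2 + 0 = l**2)
O(17, (5*4)*(-3)) + (405 - 366)*(-16*(-15 - 6)) = 17**2 + (405 - 366)*(-16*(-15 - 6)) = 289 + 39*(-16*(-21)) = 289 + 39*336 = 289 + 13104 = 13393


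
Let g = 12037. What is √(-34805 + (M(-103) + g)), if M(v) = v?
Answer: I*√22871 ≈ 151.23*I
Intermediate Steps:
√(-34805 + (M(-103) + g)) = √(-34805 + (-103 + 12037)) = √(-34805 + 11934) = √(-22871) = I*√22871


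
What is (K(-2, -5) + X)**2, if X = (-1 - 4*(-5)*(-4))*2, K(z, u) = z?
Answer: 26896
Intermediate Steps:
X = -162 (X = (-1 + 20*(-4))*2 = (-1 - 80)*2 = -81*2 = -162)
(K(-2, -5) + X)**2 = (-2 - 162)**2 = (-164)**2 = 26896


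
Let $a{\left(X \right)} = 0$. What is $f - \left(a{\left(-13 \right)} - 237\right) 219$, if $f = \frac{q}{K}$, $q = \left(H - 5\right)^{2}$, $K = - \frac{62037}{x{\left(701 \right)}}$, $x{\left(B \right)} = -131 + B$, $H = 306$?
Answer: $\frac{1056087947}{20679} \approx 51071.0$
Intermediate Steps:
$K = - \frac{20679}{190}$ ($K = - \frac{62037}{-131 + 701} = - \frac{62037}{570} = \left(-62037\right) \frac{1}{570} = - \frac{20679}{190} \approx -108.84$)
$q = 90601$ ($q = \left(306 - 5\right)^{2} = 301^{2} = 90601$)
$f = - \frac{17214190}{20679}$ ($f = \frac{90601}{- \frac{20679}{190}} = 90601 \left(- \frac{190}{20679}\right) = - \frac{17214190}{20679} \approx -832.45$)
$f - \left(a{\left(-13 \right)} - 237\right) 219 = - \frac{17214190}{20679} - \left(0 - 237\right) 219 = - \frac{17214190}{20679} - \left(-237\right) 219 = - \frac{17214190}{20679} - -51903 = - \frac{17214190}{20679} + 51903 = \frac{1056087947}{20679}$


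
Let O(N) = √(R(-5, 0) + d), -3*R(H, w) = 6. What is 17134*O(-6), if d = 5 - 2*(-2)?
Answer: 17134*√7 ≈ 45332.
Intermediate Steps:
d = 9 (d = 5 + 4 = 9)
R(H, w) = -2 (R(H, w) = -⅓*6 = -2)
O(N) = √7 (O(N) = √(-2 + 9) = √7)
17134*O(-6) = 17134*√7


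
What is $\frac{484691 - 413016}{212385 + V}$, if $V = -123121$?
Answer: $\frac{71675}{89264} \approx 0.80296$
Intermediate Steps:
$\frac{484691 - 413016}{212385 + V} = \frac{484691 - 413016}{212385 - 123121} = \frac{71675}{89264}$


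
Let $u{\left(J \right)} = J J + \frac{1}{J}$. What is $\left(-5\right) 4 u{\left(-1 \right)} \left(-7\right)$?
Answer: $0$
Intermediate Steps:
$u{\left(J \right)} = \frac{1}{J} + J^{2}$ ($u{\left(J \right)} = J^{2} + \frac{1}{J} = \frac{1}{J} + J^{2}$)
$\left(-5\right) 4 u{\left(-1 \right)} \left(-7\right) = \left(-5\right) 4 \frac{1 + \left(-1\right)^{3}}{-1} \left(-7\right) = - 20 \left(- (1 - 1)\right) \left(-7\right) = - 20 \left(\left(-1\right) 0\right) \left(-7\right) = \left(-20\right) 0 \left(-7\right) = 0 \left(-7\right) = 0$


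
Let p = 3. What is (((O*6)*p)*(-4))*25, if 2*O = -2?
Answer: 1800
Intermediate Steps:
O = -1 (O = (½)*(-2) = -1)
(((O*6)*p)*(-4))*25 = ((-1*6*3)*(-4))*25 = (-6*3*(-4))*25 = -18*(-4)*25 = 72*25 = 1800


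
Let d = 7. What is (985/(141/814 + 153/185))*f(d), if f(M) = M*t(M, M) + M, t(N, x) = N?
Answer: 224501200/4071 ≈ 55146.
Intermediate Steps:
f(M) = M + M**2 (f(M) = M*M + M = M**2 + M = M + M**2)
(985/(141/814 + 153/185))*f(d) = (985/(141/814 + 153/185))*(7*(1 + 7)) = (985/(141*(1/814) + 153*(1/185)))*(7*8) = (985/(141/814 + 153/185))*56 = (985/(4071/4070))*56 = (985*(4070/4071))*56 = (4008950/4071)*56 = 224501200/4071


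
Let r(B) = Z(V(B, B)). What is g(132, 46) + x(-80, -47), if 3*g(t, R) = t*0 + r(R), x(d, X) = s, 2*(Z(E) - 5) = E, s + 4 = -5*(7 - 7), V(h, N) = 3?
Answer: -11/6 ≈ -1.8333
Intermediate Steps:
s = -4 (s = -4 - 5*(7 - 7) = -4 - 5*0 = -4 + 0 = -4)
Z(E) = 5 + E/2
x(d, X) = -4
r(B) = 13/2 (r(B) = 5 + (½)*3 = 5 + 3/2 = 13/2)
g(t, R) = 13/6 (g(t, R) = (t*0 + 13/2)/3 = (0 + 13/2)/3 = (⅓)*(13/2) = 13/6)
g(132, 46) + x(-80, -47) = 13/6 - 4 = -11/6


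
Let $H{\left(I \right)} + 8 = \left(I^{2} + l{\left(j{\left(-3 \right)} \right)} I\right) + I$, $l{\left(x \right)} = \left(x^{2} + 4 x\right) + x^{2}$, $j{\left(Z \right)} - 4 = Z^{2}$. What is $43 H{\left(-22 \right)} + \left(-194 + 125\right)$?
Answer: $-349487$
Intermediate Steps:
$j{\left(Z \right)} = 4 + Z^{2}$
$l{\left(x \right)} = 2 x^{2} + 4 x$
$H{\left(I \right)} = -8 + I^{2} + 391 I$ ($H{\left(I \right)} = -8 + \left(\left(I^{2} + 2 \left(4 + \left(-3\right)^{2}\right) \left(2 + \left(4 + \left(-3\right)^{2}\right)\right) I\right) + I\right) = -8 + \left(\left(I^{2} + 2 \left(4 + 9\right) \left(2 + \left(4 + 9\right)\right) I\right) + I\right) = -8 + \left(\left(I^{2} + 2 \cdot 13 \left(2 + 13\right) I\right) + I\right) = -8 + \left(\left(I^{2} + 2 \cdot 13 \cdot 15 I\right) + I\right) = -8 + \left(\left(I^{2} + 390 I\right) + I\right) = -8 + \left(I^{2} + 391 I\right) = -8 + I^{2} + 391 I$)
$43 H{\left(-22 \right)} + \left(-194 + 125\right) = 43 \left(-8 + \left(-22\right)^{2} + 391 \left(-22\right)\right) + \left(-194 + 125\right) = 43 \left(-8 + 484 - 8602\right) - 69 = 43 \left(-8126\right) - 69 = -349418 - 69 = -349487$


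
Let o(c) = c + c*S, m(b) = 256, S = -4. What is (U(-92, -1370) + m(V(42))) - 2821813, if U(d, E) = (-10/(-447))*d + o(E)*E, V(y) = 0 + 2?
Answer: -3778159799/447 ≈ -8.4523e+6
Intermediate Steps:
V(y) = 2
o(c) = -3*c (o(c) = c + c*(-4) = c - 4*c = -3*c)
U(d, E) = -3*E² + 10*d/447 (U(d, E) = (-10/(-447))*d + (-3*E)*E = (-10*(-1/447))*d - 3*E² = 10*d/447 - 3*E² = -3*E² + 10*d/447)
(U(-92, -1370) + m(V(42))) - 2821813 = ((-3*(-1370)² + (10/447)*(-92)) + 256) - 2821813 = ((-3*1876900 - 920/447) + 256) - 2821813 = ((-5630700 - 920/447) + 256) - 2821813 = (-2516923820/447 + 256) - 2821813 = -2516809388/447 - 2821813 = -3778159799/447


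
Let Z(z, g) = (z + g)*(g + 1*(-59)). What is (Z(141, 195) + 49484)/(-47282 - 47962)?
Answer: -23795/23811 ≈ -0.99933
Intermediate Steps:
Z(z, g) = (-59 + g)*(g + z) (Z(z, g) = (g + z)*(g - 59) = (g + z)*(-59 + g) = (-59 + g)*(g + z))
(Z(141, 195) + 49484)/(-47282 - 47962) = ((195² - 59*195 - 59*141 + 195*141) + 49484)/(-47282 - 47962) = ((38025 - 11505 - 8319 + 27495) + 49484)/(-95244) = (45696 + 49484)*(-1/95244) = 95180*(-1/95244) = -23795/23811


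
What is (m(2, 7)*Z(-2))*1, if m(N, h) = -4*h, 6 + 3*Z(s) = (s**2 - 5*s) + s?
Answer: -56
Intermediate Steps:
Z(s) = -2 - 4*s/3 + s**2/3 (Z(s) = -2 + ((s**2 - 5*s) + s)/3 = -2 + (s**2 - 4*s)/3 = -2 + (-4*s/3 + s**2/3) = -2 - 4*s/3 + s**2/3)
(m(2, 7)*Z(-2))*1 = ((-4*7)*(-2 - 4/3*(-2) + (1/3)*(-2)**2))*1 = -28*(-2 + 8/3 + (1/3)*4)*1 = -28*(-2 + 8/3 + 4/3)*1 = -28*2*1 = -56*1 = -56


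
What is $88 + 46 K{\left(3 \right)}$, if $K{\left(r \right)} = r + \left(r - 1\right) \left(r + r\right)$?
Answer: $778$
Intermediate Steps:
$K{\left(r \right)} = r + 2 r \left(-1 + r\right)$ ($K{\left(r \right)} = r + \left(-1 + r\right) 2 r = r + 2 r \left(-1 + r\right)$)
$88 + 46 K{\left(3 \right)} = 88 + 46 \cdot 3 \left(-1 + 2 \cdot 3\right) = 88 + 46 \cdot 3 \left(-1 + 6\right) = 88 + 46 \cdot 3 \cdot 5 = 88 + 46 \cdot 15 = 88 + 690 = 778$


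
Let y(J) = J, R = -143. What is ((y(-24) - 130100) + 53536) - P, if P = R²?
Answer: -97037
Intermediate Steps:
P = 20449 (P = (-143)² = 20449)
((y(-24) - 130100) + 53536) - P = ((-24 - 130100) + 53536) - 1*20449 = (-130124 + 53536) - 20449 = -76588 - 20449 = -97037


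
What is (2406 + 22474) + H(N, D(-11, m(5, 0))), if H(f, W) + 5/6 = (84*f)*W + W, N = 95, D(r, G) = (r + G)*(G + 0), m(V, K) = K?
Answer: 149275/6 ≈ 24879.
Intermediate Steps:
D(r, G) = G*(G + r) (D(r, G) = (G + r)*G = G*(G + r))
H(f, W) = -5/6 + W + 84*W*f (H(f, W) = -5/6 + ((84*f)*W + W) = -5/6 + (84*W*f + W) = -5/6 + (W + 84*W*f) = -5/6 + W + 84*W*f)
(2406 + 22474) + H(N, D(-11, m(5, 0))) = (2406 + 22474) + (-5/6 + 0*(0 - 11) + 84*(0*(0 - 11))*95) = 24880 + (-5/6 + 0*(-11) + 84*(0*(-11))*95) = 24880 + (-5/6 + 0 + 84*0*95) = 24880 + (-5/6 + 0 + 0) = 24880 - 5/6 = 149275/6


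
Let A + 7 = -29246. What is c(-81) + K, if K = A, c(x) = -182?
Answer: -29435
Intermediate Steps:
A = -29253 (A = -7 - 29246 = -29253)
K = -29253
c(-81) + K = -182 - 29253 = -29435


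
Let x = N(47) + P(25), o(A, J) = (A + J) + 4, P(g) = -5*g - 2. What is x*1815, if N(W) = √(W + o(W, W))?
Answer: -230505 + 1815*√145 ≈ -2.0865e+5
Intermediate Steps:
P(g) = -2 - 5*g
o(A, J) = 4 + A + J
N(W) = √(4 + 3*W) (N(W) = √(W + (4 + W + W)) = √(W + (4 + 2*W)) = √(4 + 3*W))
x = -127 + √145 (x = √(4 + 3*47) + (-2 - 5*25) = √(4 + 141) + (-2 - 125) = √145 - 127 = -127 + √145 ≈ -114.96)
x*1815 = (-127 + √145)*1815 = -230505 + 1815*√145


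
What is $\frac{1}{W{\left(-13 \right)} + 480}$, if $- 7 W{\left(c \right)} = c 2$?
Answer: $\frac{7}{3386} \approx 0.0020673$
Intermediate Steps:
$W{\left(c \right)} = - \frac{2 c}{7}$ ($W{\left(c \right)} = - \frac{c 2}{7} = - \frac{2 c}{7}$)
$\frac{1}{W{\left(-13 \right)} + 480} = \frac{1}{\left(- \frac{2}{7}\right) \left(-13\right) + 480} = \frac{1}{\frac{26}{7} + 480} = \frac{1}{\frac{3386}{7}} = \frac{7}{3386}$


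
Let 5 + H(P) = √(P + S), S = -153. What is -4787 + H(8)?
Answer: -4792 + I*√145 ≈ -4792.0 + 12.042*I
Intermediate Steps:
H(P) = -5 + √(-153 + P) (H(P) = -5 + √(P - 153) = -5 + √(-153 + P))
-4787 + H(8) = -4787 + (-5 + √(-153 + 8)) = -4787 + (-5 + √(-145)) = -4787 + (-5 + I*√145) = -4792 + I*√145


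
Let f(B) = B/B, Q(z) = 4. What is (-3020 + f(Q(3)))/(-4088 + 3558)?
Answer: 3019/530 ≈ 5.6962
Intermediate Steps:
f(B) = 1
(-3020 + f(Q(3)))/(-4088 + 3558) = (-3020 + 1)/(-4088 + 3558) = -3019/(-530) = -3019*(-1/530) = 3019/530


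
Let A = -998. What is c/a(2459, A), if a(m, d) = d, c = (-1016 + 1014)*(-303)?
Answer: -303/499 ≈ -0.60721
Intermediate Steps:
c = 606 (c = -2*(-303) = 606)
c/a(2459, A) = 606/(-998) = 606*(-1/998) = -303/499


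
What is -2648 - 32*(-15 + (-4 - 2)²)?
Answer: -3320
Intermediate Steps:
-2648 - 32*(-15 + (-4 - 2)²) = -2648 - 32*(-15 + (-6)²) = -2648 - 32*(-15 + 36) = -2648 - 32*21 = -2648 - 672 = -3320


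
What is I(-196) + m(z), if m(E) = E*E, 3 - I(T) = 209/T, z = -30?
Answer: 177197/196 ≈ 904.07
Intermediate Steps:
I(T) = 3 - 209/T
m(E) = E²
I(-196) + m(z) = (3 - 209/(-196)) + (-30)² = (3 - 209*(-1/196)) + 900 = (3 + 209/196) + 900 = 797/196 + 900 = 177197/196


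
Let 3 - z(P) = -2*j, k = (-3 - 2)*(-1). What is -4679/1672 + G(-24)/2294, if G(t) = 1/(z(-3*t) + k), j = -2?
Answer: -1341651/479446 ≈ -2.7983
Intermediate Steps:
k = 5 (k = -5*(-1) = 5)
z(P) = -1 (z(P) = 3 - (-2)*(-2) = 3 - 1*4 = 3 - 4 = -1)
G(t) = ¼ (G(t) = 1/(-1 + 5) = 1/4 = ¼)
-4679/1672 + G(-24)/2294 = -4679/1672 + (¼)/2294 = -4679*1/1672 + (¼)*(1/2294) = -4679/1672 + 1/9176 = -1341651/479446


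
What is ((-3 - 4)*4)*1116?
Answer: -31248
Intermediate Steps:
((-3 - 4)*4)*1116 = -7*4*1116 = -28*1116 = -31248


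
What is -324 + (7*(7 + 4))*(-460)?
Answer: -35744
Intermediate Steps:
-324 + (7*(7 + 4))*(-460) = -324 + (7*11)*(-460) = -324 + 77*(-460) = -324 - 35420 = -35744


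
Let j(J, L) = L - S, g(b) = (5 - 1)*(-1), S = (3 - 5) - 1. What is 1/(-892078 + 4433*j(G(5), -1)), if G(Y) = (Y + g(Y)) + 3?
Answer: -1/883212 ≈ -1.1322e-6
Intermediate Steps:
S = -3 (S = -2 - 1 = -3)
g(b) = -4 (g(b) = 4*(-1) = -4)
G(Y) = -1 + Y (G(Y) = (Y - 4) + 3 = (-4 + Y) + 3 = -1 + Y)
j(J, L) = 3 + L (j(J, L) = L - 1*(-3) = L + 3 = 3 + L)
1/(-892078 + 4433*j(G(5), -1)) = 1/(-892078 + 4433*(3 - 1)) = 1/(-892078 + 4433*2) = 1/(-892078 + 8866) = 1/(-883212) = -1/883212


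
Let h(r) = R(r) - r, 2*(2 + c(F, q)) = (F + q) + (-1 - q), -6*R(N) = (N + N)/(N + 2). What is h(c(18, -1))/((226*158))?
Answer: -689/3642216 ≈ -0.00018917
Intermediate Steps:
R(N) = -N/(3*(2 + N)) (R(N) = -(N + N)/(6*(N + 2)) = -2*N/(6*(2 + N)) = -N/(3*(2 + N)))
c(F, q) = -5/2 + F/2 (c(F, q) = -2 + ((F + q) + (-1 - q))/2 = -2 + (-1 + F)/2 = -2 + (-½ + F/2) = -5/2 + F/2)
h(r) = -r - r/(6 + 3*r) (h(r) = -r/(6 + 3*r) - r = -r - r/(6 + 3*r))
h(c(18, -1))/((226*158)) = ((-5/2 + (½)*18)*(-7 - 3*(-5/2 + (½)*18))/(3*(2 + (-5/2 + (½)*18))))/((226*158)) = ((-5/2 + 9)*(-7 - 3*(-5/2 + 9))/(3*(2 + (-5/2 + 9))))/35708 = ((⅓)*(13/2)*(-7 - 3*13/2)/(2 + 13/2))*(1/35708) = ((⅓)*(13/2)*(-7 - 39/2)/(17/2))*(1/35708) = ((⅓)*(13/2)*(2/17)*(-53/2))*(1/35708) = -689/102*1/35708 = -689/3642216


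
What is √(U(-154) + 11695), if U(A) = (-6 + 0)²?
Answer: √11731 ≈ 108.31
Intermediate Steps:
U(A) = 36 (U(A) = (-6)² = 36)
√(U(-154) + 11695) = √(36 + 11695) = √11731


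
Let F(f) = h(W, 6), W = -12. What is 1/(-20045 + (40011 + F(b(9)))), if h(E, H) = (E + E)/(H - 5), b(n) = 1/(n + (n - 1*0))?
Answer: 1/19942 ≈ 5.0145e-5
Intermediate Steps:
b(n) = 1/(2*n) (b(n) = 1/(n + (n + 0)) = 1/(n + n) = 1/(2*n))
h(E, H) = 2*E/(-5 + H) (h(E, H) = (2*E)/(-5 + H) = 2*E/(-5 + H))
F(f) = -24 (F(f) = 2*(-12)/(-5 + 6) = 2*(-12)/1 = 2*(-12)*1 = -24)
1/(-20045 + (40011 + F(b(9)))) = 1/(-20045 + (40011 - 24)) = 1/(-20045 + 39987) = 1/19942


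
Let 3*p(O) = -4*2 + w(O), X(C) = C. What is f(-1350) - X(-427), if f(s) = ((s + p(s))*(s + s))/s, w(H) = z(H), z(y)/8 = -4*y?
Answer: 79565/3 ≈ 26522.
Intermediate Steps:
z(y) = -32*y (z(y) = 8*(-4*y) = -32*y)
w(H) = -32*H
p(O) = -8/3 - 32*O/3 (p(O) = (-4*2 - 32*O)/3 = (-8 - 32*O)/3 = -8/3 - 32*O/3)
f(s) = -16/3 - 58*s/3 (f(s) = ((s + (-8/3 - 32*s/3))*(s + s))/s = ((-8/3 - 29*s/3)*(2*s))/s = (2*s*(-8/3 - 29*s/3))/s = -16/3 - 58*s/3)
f(-1350) - X(-427) = (-16/3 - 58/3*(-1350)) - 1*(-427) = (-16/3 + 26100) + 427 = 78284/3 + 427 = 79565/3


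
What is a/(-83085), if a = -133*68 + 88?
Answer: 8956/83085 ≈ 0.10779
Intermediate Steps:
a = -8956 (a = -9044 + 88 = -8956)
a/(-83085) = -8956/(-83085) = -8956*(-1/83085) = 8956/83085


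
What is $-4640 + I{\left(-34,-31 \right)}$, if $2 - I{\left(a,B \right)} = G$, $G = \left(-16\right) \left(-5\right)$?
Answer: $-4718$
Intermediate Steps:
$G = 80$
$I{\left(a,B \right)} = -78$ ($I{\left(a,B \right)} = 2 - 80 = -78$)
$-4640 + I{\left(-34,-31 \right)} = -4640 - 78 = -4718$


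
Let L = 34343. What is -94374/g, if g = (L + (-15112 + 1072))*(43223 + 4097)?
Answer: -6741/68624140 ≈ -9.8231e-5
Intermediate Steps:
g = 960737960 (g = (34343 + (-15112 + 1072))*(43223 + 4097) = (34343 - 14040)*47320 = 20303*47320 = 960737960)
-94374/g = -94374/960737960 = -94374*1/960737960 = -6741/68624140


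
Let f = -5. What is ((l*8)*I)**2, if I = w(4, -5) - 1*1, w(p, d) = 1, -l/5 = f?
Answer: 0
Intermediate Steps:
l = 25 (l = -5*(-5) = 25)
I = 0 (I = 1 - 1*1 = 1 - 1 = 0)
((l*8)*I)**2 = ((25*8)*0)**2 = (200*0)**2 = 0**2 = 0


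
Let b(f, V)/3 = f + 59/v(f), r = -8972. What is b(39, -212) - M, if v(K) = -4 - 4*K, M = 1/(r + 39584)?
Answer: 141909539/1224480 ≈ 115.89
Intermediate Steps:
M = 1/30612 (M = 1/(-8972 + 39584) = 1/30612 ≈ 3.2667e-5)
v(K) = -4 - 4*K
b(f, V) = 3*f + 177/(-4 - 4*f) (b(f, V) = 3*(f + 59/(-4 - 4*f)) = 3*f + 177/(-4 - 4*f))
b(39, -212) - M = 3*(-59 + 4*39*(1 + 39))/(4*(1 + 39)) - 1*1/30612 = (3/4)*(-59 + 4*39*40)/40 - 1/30612 = (3/4)*(1/40)*(-59 + 6240) - 1/30612 = (3/4)*(1/40)*6181 - 1/30612 = 18543/160 - 1/30612 = 141909539/1224480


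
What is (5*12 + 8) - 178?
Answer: -110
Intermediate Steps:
(5*12 + 8) - 178 = (60 + 8) - 178 = 68 - 178 = -110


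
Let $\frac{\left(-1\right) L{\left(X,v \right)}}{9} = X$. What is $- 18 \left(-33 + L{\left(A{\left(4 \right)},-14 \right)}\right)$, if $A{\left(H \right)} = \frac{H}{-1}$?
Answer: $-54$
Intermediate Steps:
$A{\left(H \right)} = - H$ ($A{\left(H \right)} = H \left(-1\right) = - H$)
$L{\left(X,v \right)} = - 9 X$
$- 18 \left(-33 + L{\left(A{\left(4 \right)},-14 \right)}\right) = - 18 \left(-33 - 9 \left(\left(-1\right) 4\right)\right) = - 18 \left(-33 - -36\right) = - 18 \left(-33 + 36\right) = \left(-18\right) 3 = -54$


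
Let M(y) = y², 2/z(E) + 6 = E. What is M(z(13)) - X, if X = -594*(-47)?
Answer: -1367978/49 ≈ -27918.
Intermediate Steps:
X = 27918
z(E) = 2/(-6 + E)
M(z(13)) - X = (2/(-6 + 13))² - 1*27918 = (2/7)² - 27918 = 4/49 - 27918 = -1367978/49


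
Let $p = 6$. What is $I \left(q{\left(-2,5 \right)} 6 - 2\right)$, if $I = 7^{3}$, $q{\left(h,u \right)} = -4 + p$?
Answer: $3430$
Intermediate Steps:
$q{\left(h,u \right)} = 2$ ($q{\left(h,u \right)} = -4 + 6 = 2$)
$I = 343$
$I \left(q{\left(-2,5 \right)} 6 - 2\right) = 343 \left(2 \cdot 6 - 2\right) = 343 \left(12 - 2\right) = 343 \cdot 10 = 3430$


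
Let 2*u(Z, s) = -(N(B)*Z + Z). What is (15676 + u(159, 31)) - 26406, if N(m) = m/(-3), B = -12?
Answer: -22255/2 ≈ -11128.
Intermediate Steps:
N(m) = -m/3 (N(m) = m*(-1/3) = -m/3)
u(Z, s) = -5*Z/2 (u(Z, s) = (-((-1/3*(-12))*Z + Z))/2 = (-(4*Z + Z))/2 = (-5*Z)/2 = -5*Z/2)
(15676 + u(159, 31)) - 26406 = (15676 - 5/2*159) - 26406 = (15676 - 795/2) - 26406 = 30557/2 - 26406 = -22255/2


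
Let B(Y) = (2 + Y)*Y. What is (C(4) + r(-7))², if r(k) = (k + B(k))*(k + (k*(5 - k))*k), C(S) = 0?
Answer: 264647824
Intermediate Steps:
B(Y) = Y*(2 + Y)
r(k) = (k + k*(2 + k))*(k + k²*(5 - k)) (r(k) = (k + k*(2 + k))*(k + (k*(5 - k))*k) = (k + k*(2 + k))*(k + k²*(5 - k)))
(C(4) + r(-7))² = (0 + (-7)²*(3 - 1*(-7)³ + 2*(-7)² + 16*(-7)))² = (0 + 49*(3 - 1*(-343) + 2*49 - 112))² = (0 + 49*(3 + 343 + 98 - 112))² = (0 + 49*332)² = (0 + 16268)² = 16268² = 264647824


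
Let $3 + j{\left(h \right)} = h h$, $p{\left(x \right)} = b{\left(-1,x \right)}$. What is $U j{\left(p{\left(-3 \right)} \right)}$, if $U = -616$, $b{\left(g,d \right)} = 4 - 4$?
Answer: $1848$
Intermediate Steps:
$b{\left(g,d \right)} = 0$ ($b{\left(g,d \right)} = 4 - 4 = 0$)
$p{\left(x \right)} = 0$
$j{\left(h \right)} = -3 + h^{2}$ ($j{\left(h \right)} = -3 + h h = -3 + h^{2}$)
$U j{\left(p{\left(-3 \right)} \right)} = - 616 \left(-3 + 0^{2}\right) = - 616 \left(-3 + 0\right) = \left(-616\right) \left(-3\right) = 1848$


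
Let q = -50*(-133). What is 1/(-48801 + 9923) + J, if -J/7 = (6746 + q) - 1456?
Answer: -3249423241/38878 ≈ -83580.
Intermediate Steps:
q = 6650
J = -83580 (J = -7*((6746 + 6650) - 1456) = -7*(13396 - 1456) = -7*11940 = -83580)
1/(-48801 + 9923) + J = 1/(-48801 + 9923) - 83580 = 1/(-38878) - 83580 = -1/38878 - 83580 = -3249423241/38878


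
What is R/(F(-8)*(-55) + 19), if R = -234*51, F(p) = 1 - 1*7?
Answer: -11934/349 ≈ -34.195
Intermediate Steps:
F(p) = -6 (F(p) = 1 - 7 = -6)
R = -11934
R/(F(-8)*(-55) + 19) = -11934/(-6*(-55) + 19) = -11934/(330 + 19) = -11934/349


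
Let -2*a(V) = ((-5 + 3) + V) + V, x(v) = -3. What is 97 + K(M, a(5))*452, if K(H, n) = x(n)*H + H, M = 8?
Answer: -7135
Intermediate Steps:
a(V) = 1 - V (a(V) = -(((-5 + 3) + V) + V)/2 = -((-2 + V) + V)/2 = -(-2 + 2*V)/2 = 1 - V)
K(H, n) = -2*H (K(H, n) = -3*H + H = -2*H)
97 + K(M, a(5))*452 = 97 - 2*8*452 = 97 - 16*452 = 97 - 7232 = -7135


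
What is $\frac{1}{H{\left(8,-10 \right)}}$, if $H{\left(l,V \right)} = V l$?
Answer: $- \frac{1}{80} \approx -0.0125$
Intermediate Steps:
$\frac{1}{H{\left(8,-10 \right)}} = \frac{1}{\left(-10\right) 8} = \frac{1}{-80} = - \frac{1}{80}$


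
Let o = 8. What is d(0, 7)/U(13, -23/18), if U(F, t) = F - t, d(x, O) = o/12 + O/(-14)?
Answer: 3/257 ≈ 0.011673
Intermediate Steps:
d(x, O) = ⅔ - O/14 (d(x, O) = 8/12 + O/(-14) = 8*(1/12) + O*(-1/14) = ⅔ - O/14)
d(0, 7)/U(13, -23/18) = (⅔ - 1/14*7)/(13 - (-23)/18) = (⅔ - ½)/(13 - (-23)/18) = 1/(6*(13 - 1*(-23/18))) = 1/(6*(13 + 23/18)) = 1/(6*(257/18)) = (⅙)*(18/257) = 3/257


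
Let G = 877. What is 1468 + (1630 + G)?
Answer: 3975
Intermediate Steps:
1468 + (1630 + G) = 1468 + (1630 + 877) = 1468 + 2507 = 3975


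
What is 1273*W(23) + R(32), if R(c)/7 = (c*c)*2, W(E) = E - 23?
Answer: 14336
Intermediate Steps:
W(E) = -23 + E
R(c) = 14*c² (R(c) = 7*((c*c)*2) = 7*(c²*2) = 7*(2*c²) = 14*c²)
1273*W(23) + R(32) = 1273*(-23 + 23) + 14*32² = 1273*0 + 14*1024 = 0 + 14336 = 14336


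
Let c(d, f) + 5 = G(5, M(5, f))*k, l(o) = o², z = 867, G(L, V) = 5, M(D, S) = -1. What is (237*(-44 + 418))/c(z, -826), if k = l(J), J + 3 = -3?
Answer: 88638/175 ≈ 506.50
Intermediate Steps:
J = -6 (J = -3 - 3 = -6)
k = 36 (k = (-6)² = 36)
c(d, f) = 175 (c(d, f) = -5 + 5*36 = -5 + 180 = 175)
(237*(-44 + 418))/c(z, -826) = (237*(-44 + 418))/175 = (237*374)*(1/175) = 88638*(1/175) = 88638/175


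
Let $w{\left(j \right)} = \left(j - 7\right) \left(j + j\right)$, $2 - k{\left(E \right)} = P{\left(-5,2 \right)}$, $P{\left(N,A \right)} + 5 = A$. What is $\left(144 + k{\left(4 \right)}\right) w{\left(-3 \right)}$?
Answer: $8940$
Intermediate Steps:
$P{\left(N,A \right)} = -5 + A$
$k{\left(E \right)} = 5$ ($k{\left(E \right)} = 2 - \left(-5 + 2\right) = 2 - -3 = 2 + 3 = 5$)
$w{\left(j \right)} = 2 j \left(-7 + j\right)$ ($w{\left(j \right)} = \left(-7 + j\right) 2 j = 2 j \left(-7 + j\right)$)
$\left(144 + k{\left(4 \right)}\right) w{\left(-3 \right)} = \left(144 + 5\right) 2 \left(-3\right) \left(-7 - 3\right) = 149 \cdot 2 \left(-3\right) \left(-10\right) = 149 \cdot 60 = 8940$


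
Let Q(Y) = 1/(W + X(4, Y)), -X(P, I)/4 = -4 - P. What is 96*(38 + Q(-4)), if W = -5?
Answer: 32864/9 ≈ 3651.6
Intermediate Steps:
X(P, I) = 16 + 4*P (X(P, I) = -4*(-4 - P) = 16 + 4*P)
Q(Y) = 1/27 (Q(Y) = 1/(-5 + (16 + 4*4)) = 1/(-5 + (16 + 16)) = 1/(-5 + 32) = 1/27)
96*(38 + Q(-4)) = 96*(38 + 1/27) = 96*(1027/27) = 32864/9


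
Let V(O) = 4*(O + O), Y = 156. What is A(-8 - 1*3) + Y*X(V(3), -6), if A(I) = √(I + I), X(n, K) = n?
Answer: 3744 + I*√22 ≈ 3744.0 + 4.6904*I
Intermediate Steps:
V(O) = 8*O (V(O) = 4*(2*O) = 8*O)
A(I) = √2*√I (A(I) = √(2*I) = √2*√I)
A(-8 - 1*3) + Y*X(V(3), -6) = √2*√(-8 - 1*3) + 156*(8*3) = √2*√(-8 - 3) + 156*24 = √2*√(-11) + 3744 = √2*(I*√11) + 3744 = I*√22 + 3744 = 3744 + I*√22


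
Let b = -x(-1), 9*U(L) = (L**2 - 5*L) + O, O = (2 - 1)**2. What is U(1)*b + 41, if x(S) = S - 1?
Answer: 121/3 ≈ 40.333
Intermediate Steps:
x(S) = -1 + S
O = 1 (O = 1**2 = 1)
U(L) = 1/9 - 5*L/9 + L**2/9 (U(L) = ((L**2 - 5*L) + 1)/9 = (1 + L**2 - 5*L)/9 = 1/9 - 5*L/9 + L**2/9)
b = 2 (b = -(-1 - 1) = -1*(-2) = 2)
U(1)*b + 41 = (1/9 - 5/9*1 + (1/9)*1**2)*2 + 41 = (1/9 - 5/9 + (1/9)*1)*2 + 41 = (1/9 - 5/9 + 1/9)*2 + 41 = -1/3*2 + 41 = -2/3 + 41 = 121/3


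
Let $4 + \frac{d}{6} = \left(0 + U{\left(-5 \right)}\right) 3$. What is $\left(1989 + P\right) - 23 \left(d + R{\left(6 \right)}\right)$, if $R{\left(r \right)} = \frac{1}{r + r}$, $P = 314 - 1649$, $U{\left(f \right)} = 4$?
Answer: $- \frac{5423}{12} \approx -451.92$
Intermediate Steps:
$P = -1335$
$d = 48$ ($d = -24 + 6 \left(0 + 4\right) 3 = -24 + 6 \cdot 4 \cdot 3 = -24 + 6 \cdot 12 = -24 + 72 = 48$)
$R{\left(r \right)} = \frac{1}{2 r}$
$\left(1989 + P\right) - 23 \left(d + R{\left(6 \right)}\right) = \left(1989 - 1335\right) - 23 \left(48 + \frac{1}{2 \cdot 6}\right) = 654 - 23 \left(48 + \frac{1}{2} \cdot \frac{1}{6}\right) = 654 - 23 \left(48 + \frac{1}{12}\right) = 654 - \frac{13271}{12} = - \frac{5423}{12}$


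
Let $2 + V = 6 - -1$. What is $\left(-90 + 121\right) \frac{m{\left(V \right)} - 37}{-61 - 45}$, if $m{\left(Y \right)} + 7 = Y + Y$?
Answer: $\frac{527}{53} \approx 9.9434$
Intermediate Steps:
$V = 5$ ($V = -2 + \left(6 - -1\right) = -2 + \left(6 + 1\right) = -2 + 7 = 5$)
$m{\left(Y \right)} = -7 + 2 Y$ ($m{\left(Y \right)} = -7 + \left(Y + Y\right) = -7 + 2 Y$)
$\left(-90 + 121\right) \frac{m{\left(V \right)} - 37}{-61 - 45} = \left(-90 + 121\right) \frac{\left(-7 + 2 \cdot 5\right) - 37}{-61 - 45} = 31 \frac{\left(-7 + 10\right) - 37}{-106} = 31 \left(3 - 37\right) \left(- \frac{1}{106}\right) = 31 \left(\left(-34\right) \left(- \frac{1}{106}\right)\right) = 31 \cdot \frac{17}{53} = \frac{527}{53}$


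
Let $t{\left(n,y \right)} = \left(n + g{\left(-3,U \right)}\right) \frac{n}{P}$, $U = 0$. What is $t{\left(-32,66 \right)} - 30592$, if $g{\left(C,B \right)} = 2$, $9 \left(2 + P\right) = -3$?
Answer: $- \frac{217024}{7} \approx -31003.0$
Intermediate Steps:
$P = - \frac{7}{3}$ ($P = -2 + \frac{1}{9} \left(-3\right) = -2 - \frac{1}{3} = - \frac{7}{3} \approx -2.3333$)
$t{\left(n,y \right)} = - \frac{3 n \left(2 + n\right)}{7}$ ($t{\left(n,y \right)} = \left(n + 2\right) \frac{n}{- \frac{7}{3}} = \left(2 + n\right) n \left(- \frac{3}{7}\right) = \left(2 + n\right) \left(- \frac{3 n}{7}\right) = - \frac{3 n \left(2 + n\right)}{7}$)
$t{\left(-32,66 \right)} - 30592 = \left(- \frac{3}{7}\right) \left(-32\right) \left(2 - 32\right) - 30592 = \left(- \frac{3}{7}\right) \left(-32\right) \left(-30\right) - 30592 = - \frac{2880}{7} - 30592 = - \frac{217024}{7}$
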